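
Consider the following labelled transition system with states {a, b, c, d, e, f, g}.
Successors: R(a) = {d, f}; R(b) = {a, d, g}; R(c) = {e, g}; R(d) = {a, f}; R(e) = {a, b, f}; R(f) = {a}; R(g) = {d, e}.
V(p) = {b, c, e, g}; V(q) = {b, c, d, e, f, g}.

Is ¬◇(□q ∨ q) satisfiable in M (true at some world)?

No

Let φ = ¬◇(□q ∨ q). Evaluate φ at each world:
  a (successors {d, f}): φ is false.
  b (successors {a, d, g}): φ is false.
  c (successors {e, g}): φ is false.
  d (successors {a, f}): φ is false.
  e (successors {a, b, f}): φ is false.
  f (successors {a}): φ is false.
  g (successors {d, e}): φ is false.
For instance, at g:
  At g: ◇(□q ∨ q) is true, so ¬◇(□q ∨ q) is false.
    At g: ◇(□q ∨ q) requires □q ∨ q at some successor in {d, e}.
      □q ∨ q holds at d, so ◇(□q ∨ q) is true at g.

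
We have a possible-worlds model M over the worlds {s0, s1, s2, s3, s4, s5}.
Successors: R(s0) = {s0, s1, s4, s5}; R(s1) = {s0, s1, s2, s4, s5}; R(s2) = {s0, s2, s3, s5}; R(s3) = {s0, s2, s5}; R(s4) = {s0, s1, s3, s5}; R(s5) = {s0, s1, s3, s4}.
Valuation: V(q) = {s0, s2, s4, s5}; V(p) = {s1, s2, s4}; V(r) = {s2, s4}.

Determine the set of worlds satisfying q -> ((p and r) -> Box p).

Let φ = q -> ((p and r) -> Box p). Evaluate φ at each world:
  s0 (successors {s0, s1, s4, s5}): φ is true.
  s1 (successors {s0, s1, s2, s4, s5}): φ is true.
  s2 (successors {s0, s2, s3, s5}): φ is false.
  s3 (successors {s0, s2, s5}): φ is true.
  s4 (successors {s0, s1, s3, s5}): φ is false.
  s5 (successors {s0, s1, s3, s4}): φ is true.
For instance, at s4:
  At s4: q is true, (p and r) -> Box p is false, so q -> ((p and r) -> Box p) is false.
    At s4: p and r is true, Box p is false, so (p and r) -> Box p is false.
      At s4: Box p requires p at every successor {s0, s1, s3, s5}.
        p fails at s0, so Box p is false at s4.
Satisfying worlds: {s0, s1, s3, s5}

s0, s1, s3, s5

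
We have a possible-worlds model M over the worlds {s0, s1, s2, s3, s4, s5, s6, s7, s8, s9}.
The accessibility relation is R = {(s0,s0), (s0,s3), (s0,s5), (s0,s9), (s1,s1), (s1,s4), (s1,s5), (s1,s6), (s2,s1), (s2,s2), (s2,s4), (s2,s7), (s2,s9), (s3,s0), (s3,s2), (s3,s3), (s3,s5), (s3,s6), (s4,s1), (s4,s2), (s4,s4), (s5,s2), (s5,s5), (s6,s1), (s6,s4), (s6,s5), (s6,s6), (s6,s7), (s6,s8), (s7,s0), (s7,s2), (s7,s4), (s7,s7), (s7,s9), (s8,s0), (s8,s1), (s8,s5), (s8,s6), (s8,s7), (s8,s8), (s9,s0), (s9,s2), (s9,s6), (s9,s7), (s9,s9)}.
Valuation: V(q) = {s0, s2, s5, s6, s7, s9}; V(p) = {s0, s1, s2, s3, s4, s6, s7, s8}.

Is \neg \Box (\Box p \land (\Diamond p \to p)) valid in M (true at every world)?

Let φ = \neg \Box (\Box p \land (\Diamond p \to p)). Evaluate φ at each world:
  s0 (successors {s0, s3, s5, s9}): φ is true.
  s1 (successors {s1, s4, s5, s6}): φ is true.
  s2 (successors {s1, s2, s4, s7, s9}): φ is true.
  s3 (successors {s0, s2, s3, s5, s6}): φ is true.
  s4 (successors {s1, s2, s4}): φ is true.
  s5 (successors {s2, s5}): φ is true.
  s6 (successors {s1, s4, s5, s6, s7, s8}): φ is true.
  s7 (successors {s0, s2, s4, s7, s9}): φ is true.
  s8 (successors {s0, s1, s5, s6, s7, s8}): φ is true.
  s9 (successors {s0, s2, s6, s7, s9}): φ is true.
For instance, at s6:
  At s6: \Box (\Box p \land (\Diamond p \to p)) is false, so \neg \Box (\Box p \land (\Diamond p \to p)) is true.
    At s6: \Box (\Box p \land (\Diamond p \to p)) requires \Box p \land (\Diamond p \to p) at every successor {s1, s4, s5, s6, s7, s8}.
      \Box p \land (\Diamond p \to p) fails at s1, so \Box (\Box p \land (\Diamond p \to p)) is false at s6.

Yes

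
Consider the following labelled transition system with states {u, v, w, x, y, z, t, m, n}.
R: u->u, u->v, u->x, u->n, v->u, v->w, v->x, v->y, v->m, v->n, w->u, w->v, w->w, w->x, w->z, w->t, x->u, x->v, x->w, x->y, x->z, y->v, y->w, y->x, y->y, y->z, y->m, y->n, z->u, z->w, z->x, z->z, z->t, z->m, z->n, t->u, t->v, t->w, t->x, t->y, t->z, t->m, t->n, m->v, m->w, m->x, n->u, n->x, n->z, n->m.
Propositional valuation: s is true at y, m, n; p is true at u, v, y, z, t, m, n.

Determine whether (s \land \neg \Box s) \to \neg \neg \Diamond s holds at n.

Yes

At n: s \land \neg \Box s is true, \neg \neg \Diamond s is true, so (s \land \neg \Box s) \to \neg \neg \Diamond s is true.
  At n: s is true, \neg \Box s is true, so s \land \neg \Box s is true.
    At n: \Box s is false, so \neg \Box s is true.
      At n: \Box s requires s at every successor {u, x, z, m}.
        s fails at u, so \Box s is false at n.
  At n: \neg \Diamond s is false, so \neg \neg \Diamond s is true.
    At n: \Diamond s is true, so \neg \Diamond s is false.
      At n: \Diamond s requires s at some successor in {u, x, z, m}.
        s holds at m, so \Diamond s is true at n.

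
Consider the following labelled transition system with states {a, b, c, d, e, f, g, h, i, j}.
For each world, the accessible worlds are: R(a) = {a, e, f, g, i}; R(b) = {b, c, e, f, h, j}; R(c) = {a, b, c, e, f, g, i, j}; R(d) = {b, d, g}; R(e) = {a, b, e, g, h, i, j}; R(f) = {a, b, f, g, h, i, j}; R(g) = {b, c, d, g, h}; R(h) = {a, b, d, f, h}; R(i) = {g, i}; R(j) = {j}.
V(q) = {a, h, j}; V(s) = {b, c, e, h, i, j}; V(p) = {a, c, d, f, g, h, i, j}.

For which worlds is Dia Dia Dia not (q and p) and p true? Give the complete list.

a, c, d, f, g, h, i

Let φ = Dia Dia Dia not (q and p) and p. Evaluate φ at each world:
  a (successors {a, e, f, g, i}): φ is true.
  b (successors {b, c, e, f, h, j}): φ is false.
  c (successors {a, b, c, e, f, g, i, j}): φ is true.
  d (successors {b, d, g}): φ is true.
  e (successors {a, b, e, g, h, i, j}): φ is false.
  f (successors {a, b, f, g, h, i, j}): φ is true.
  g (successors {b, c, d, g, h}): φ is true.
  h (successors {a, b, d, f, h}): φ is true.
  i (successors {g, i}): φ is true.
  j (successors {j}): φ is false.
For instance, at a:
  At a: Dia Dia Dia not (q and p) is true, p is true, so Dia Dia Dia not (q and p) and p is true.
    At a: Dia Dia Dia not (q and p) requires Dia Dia not (q and p) at some successor in {a, e, f, g, i}.
      Dia Dia not (q and p) holds at a, so Dia Dia Dia not (q and p) is true at a.
Satisfying worlds: {a, c, d, f, g, h, i}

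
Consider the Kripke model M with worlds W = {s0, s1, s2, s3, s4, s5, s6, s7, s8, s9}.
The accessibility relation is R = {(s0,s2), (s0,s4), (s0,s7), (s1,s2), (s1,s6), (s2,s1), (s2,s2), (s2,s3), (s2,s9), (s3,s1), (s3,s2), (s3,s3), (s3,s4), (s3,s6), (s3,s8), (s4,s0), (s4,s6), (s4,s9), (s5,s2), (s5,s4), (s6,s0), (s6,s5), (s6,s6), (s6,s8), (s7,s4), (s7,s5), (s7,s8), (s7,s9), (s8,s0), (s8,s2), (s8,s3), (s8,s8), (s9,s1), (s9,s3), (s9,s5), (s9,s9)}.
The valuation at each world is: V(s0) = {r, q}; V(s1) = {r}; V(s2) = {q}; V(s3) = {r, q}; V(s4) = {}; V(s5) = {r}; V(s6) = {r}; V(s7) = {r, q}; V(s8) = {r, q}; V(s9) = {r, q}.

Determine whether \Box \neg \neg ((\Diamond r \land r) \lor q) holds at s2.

Recall that \Box ψ holds at a world iff ψ holds at every accessible world, and \Diamond ψ holds iff ψ holds at some accessible world.
At s2: \Box \neg \neg ((\Diamond r \land r) \lor q) requires \neg \neg ((\Diamond r \land r) \lor q) at every successor {s1, s2, s3, s9}.
  At s1: \neg \neg ((\Diamond r \land r) \lor q) is true.
  At s2: \neg \neg ((\Diamond r \land r) \lor q) is true.
  At s3: \neg \neg ((\Diamond r \land r) \lor q) is true.
  At s9: \neg \neg ((\Diamond r \land r) \lor q) is true.
So \Box \neg \neg ((\Diamond r \land r) \lor q) is true at s2.

Yes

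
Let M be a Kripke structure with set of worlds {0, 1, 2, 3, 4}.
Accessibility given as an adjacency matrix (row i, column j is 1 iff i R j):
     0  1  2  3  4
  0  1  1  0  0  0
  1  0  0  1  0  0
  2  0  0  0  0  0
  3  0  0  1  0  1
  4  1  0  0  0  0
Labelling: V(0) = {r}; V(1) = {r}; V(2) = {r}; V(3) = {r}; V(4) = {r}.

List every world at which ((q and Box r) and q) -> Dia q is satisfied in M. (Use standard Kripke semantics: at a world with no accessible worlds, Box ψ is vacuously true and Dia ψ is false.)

Let φ = ((q and Box r) and q) -> Dia q. Evaluate φ at each world:
  0 (successors {0, 1}): φ is true.
  1 (successors {2}): φ is true.
  2 (successors ∅): φ is true.
  3 (successors {2, 4}): φ is true.
  4 (successors {0}): φ is true.
For instance, at 4:
  At 4: (q and Box r) and q is false, Dia q is false, so ((q and Box r) and q) -> Dia q is true.
    At 4: q and Box r is false, q is false, so (q and Box r) and q is false.
      At 4: q is false, Box r is true, so q and Box r is false.
    At 4: Dia q requires q at some successor in {0}.
      At 0: q is false.
    So Dia q is false at 4.
Satisfying worlds: {0, 1, 2, 3, 4}

0, 1, 2, 3, 4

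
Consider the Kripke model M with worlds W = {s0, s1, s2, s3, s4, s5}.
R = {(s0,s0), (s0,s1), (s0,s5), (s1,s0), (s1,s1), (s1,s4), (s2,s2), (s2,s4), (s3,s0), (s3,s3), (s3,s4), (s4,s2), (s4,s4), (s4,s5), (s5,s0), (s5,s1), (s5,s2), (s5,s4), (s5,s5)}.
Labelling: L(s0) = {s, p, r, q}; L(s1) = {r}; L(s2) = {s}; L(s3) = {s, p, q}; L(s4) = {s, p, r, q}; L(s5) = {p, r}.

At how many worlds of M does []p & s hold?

1

Recall that []ψ holds at a world iff ψ holds at every accessible world, and <>ψ holds iff ψ holds at some accessible world.
Let φ = []p & s. Evaluate φ at each world:
  s0 (successors {s0, s1, s5}): φ is false.
  s1 (successors {s0, s1, s4}): φ is false.
  s2 (successors {s2, s4}): φ is false.
  s3 (successors {s0, s3, s4}): φ is true.
  s4 (successors {s2, s4, s5}): φ is false.
  s5 (successors {s0, s1, s2, s4, s5}): φ is false.
For instance, at s3:
  At s3: []p is true, s is true, so []p & s is true.
    At s3: []p requires p at every successor {s0, s3, s4}.
      At s0: p is true.
      At s3: p is true.
      At s4: p is true.
    So []p is true at s3.
Satisfying worlds: {s3}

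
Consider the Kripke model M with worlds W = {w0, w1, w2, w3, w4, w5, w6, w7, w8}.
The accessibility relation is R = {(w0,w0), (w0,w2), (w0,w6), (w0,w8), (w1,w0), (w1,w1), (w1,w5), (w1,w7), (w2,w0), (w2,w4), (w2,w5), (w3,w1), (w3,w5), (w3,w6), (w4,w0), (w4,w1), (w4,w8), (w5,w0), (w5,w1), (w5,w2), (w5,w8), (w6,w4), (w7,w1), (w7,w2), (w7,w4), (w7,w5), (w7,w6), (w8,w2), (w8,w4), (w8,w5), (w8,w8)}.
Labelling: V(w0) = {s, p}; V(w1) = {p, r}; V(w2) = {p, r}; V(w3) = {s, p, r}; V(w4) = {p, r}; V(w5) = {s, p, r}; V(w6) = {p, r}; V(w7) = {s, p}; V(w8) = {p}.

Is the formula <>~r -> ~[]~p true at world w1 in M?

Yes

At w1: <>~r is true, ~[]~p is true, so <>~r -> ~[]~p is true.
  At w1: <>~r requires ~r at some successor in {w0, w1, w5, w7}.
    ~r holds at w0, so <>~r is true at w1.
  At w1: []~p is false, so ~[]~p is true.
    At w1: []~p requires ~p at every successor {w0, w1, w5, w7}.
      ~p fails at w0, so []~p is false at w1.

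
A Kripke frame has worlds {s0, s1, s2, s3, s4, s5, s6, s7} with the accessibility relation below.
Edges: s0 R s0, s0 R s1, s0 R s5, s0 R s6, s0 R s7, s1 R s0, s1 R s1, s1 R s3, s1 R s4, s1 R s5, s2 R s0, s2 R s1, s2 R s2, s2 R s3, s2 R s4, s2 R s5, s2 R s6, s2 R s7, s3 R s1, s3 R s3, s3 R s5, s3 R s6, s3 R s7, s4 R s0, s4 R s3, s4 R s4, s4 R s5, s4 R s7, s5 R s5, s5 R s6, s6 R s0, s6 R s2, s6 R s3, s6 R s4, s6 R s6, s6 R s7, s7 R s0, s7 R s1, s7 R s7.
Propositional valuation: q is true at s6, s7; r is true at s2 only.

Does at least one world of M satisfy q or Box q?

Yes

Let φ = q or Box q. Evaluate φ at each world:
  s0 (successors {s0, s1, s5, s6, s7}): φ is false.
  s1 (successors {s0, s1, s3, s4, s5}): φ is false.
  s2 (successors {s0, s1, s2, s3, s4, s5, s6, s7}): φ is false.
  s3 (successors {s1, s3, s5, s6, s7}): φ is false.
  s4 (successors {s0, s3, s4, s5, s7}): φ is false.
  s5 (successors {s5, s6}): φ is false.
  s6 (successors {s0, s2, s3, s4, s6, s7}): φ is true.
  s7 (successors {s0, s1, s7}): φ is true.
Detail at s6 (witness):
  At s6: q is true, Box q is false, so q or Box q is true.
    At s6: Box q requires q at every successor {s0, s2, s3, s4, s6, s7}.
      q fails at s0, so Box q is false at s6.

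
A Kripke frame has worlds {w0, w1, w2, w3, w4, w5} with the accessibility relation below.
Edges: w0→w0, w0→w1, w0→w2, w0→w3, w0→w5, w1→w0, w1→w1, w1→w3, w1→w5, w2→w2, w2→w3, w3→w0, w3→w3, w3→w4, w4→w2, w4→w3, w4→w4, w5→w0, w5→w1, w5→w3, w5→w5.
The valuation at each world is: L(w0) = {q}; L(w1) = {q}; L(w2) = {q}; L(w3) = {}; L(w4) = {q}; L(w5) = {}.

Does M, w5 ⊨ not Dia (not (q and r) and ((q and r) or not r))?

No

At w5: Dia (not (q and r) and ((q and r) or not r)) is true, so not Dia (not (q and r) and ((q and r) or not r)) is false.
  At w5: Dia (not (q and r) and ((q and r) or not r)) requires not (q and r) and ((q and r) or not r) at some successor in {w0, w1, w3, w5}.
    not (q and r) and ((q and r) or not r) holds at w0, so Dia (not (q and r) and ((q and r) or not r)) is true at w5.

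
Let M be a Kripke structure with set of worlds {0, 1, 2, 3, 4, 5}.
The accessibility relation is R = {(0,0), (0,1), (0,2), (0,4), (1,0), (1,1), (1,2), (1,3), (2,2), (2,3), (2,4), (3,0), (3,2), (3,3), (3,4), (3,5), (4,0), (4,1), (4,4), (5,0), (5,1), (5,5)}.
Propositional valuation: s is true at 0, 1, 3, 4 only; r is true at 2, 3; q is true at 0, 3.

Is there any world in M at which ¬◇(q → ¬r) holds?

Recall that ◇ψ holds at a world iff ψ holds at some accessible world.
Let φ = ¬◇(q → ¬r). Evaluate φ at each world:
  0 (successors {0, 1, 2, 4}): φ is false.
  1 (successors {0, 1, 2, 3}): φ is false.
  2 (successors {2, 3, 4}): φ is false.
  3 (successors {0, 2, 3, 4, 5}): φ is false.
  4 (successors {0, 1, 4}): φ is false.
  5 (successors {0, 1, 5}): φ is false.
For instance, at 5:
  At 5: ◇(q → ¬r) is true, so ¬◇(q → ¬r) is false.
    At 5: ◇(q → ¬r) requires q → ¬r at some successor in {0, 1, 5}.
      q → ¬r holds at 0, so ◇(q → ¬r) is true at 5.

No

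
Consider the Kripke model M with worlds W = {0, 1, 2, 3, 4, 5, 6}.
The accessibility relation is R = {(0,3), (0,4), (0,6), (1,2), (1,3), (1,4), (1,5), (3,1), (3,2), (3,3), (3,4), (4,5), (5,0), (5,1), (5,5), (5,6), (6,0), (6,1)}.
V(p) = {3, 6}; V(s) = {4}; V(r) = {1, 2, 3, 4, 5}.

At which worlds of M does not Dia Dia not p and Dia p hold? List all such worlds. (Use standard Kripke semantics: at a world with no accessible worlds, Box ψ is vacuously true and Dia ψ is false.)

none

Let φ = not Dia Dia not p and Dia p. Evaluate φ at each world:
  0 (successors {3, 4, 6}): φ is false.
  1 (successors {2, 3, 4, 5}): φ is false.
  2 (successors ∅): φ is false.
  3 (successors {1, 2, 3, 4}): φ is false.
  4 (successors {5}): φ is false.
  5 (successors {0, 1, 5, 6}): φ is false.
  6 (successors {0, 1}): φ is false.
For instance, at 1:
  At 1: not Dia Dia not p is false, Dia p is true, so not Dia Dia not p and Dia p is false.
    At 1: Dia Dia not p is true, so not Dia Dia not p is false.
      At 1: Dia Dia not p requires Dia not p at some successor in {2, 3, 4, 5}.
        Dia not p holds at 3, so Dia Dia not p is true at 1.
    At 1: Dia p requires p at some successor in {2, 3, 4, 5}.
      p holds at 3, so Dia p is true at 1.
Satisfying worlds: none.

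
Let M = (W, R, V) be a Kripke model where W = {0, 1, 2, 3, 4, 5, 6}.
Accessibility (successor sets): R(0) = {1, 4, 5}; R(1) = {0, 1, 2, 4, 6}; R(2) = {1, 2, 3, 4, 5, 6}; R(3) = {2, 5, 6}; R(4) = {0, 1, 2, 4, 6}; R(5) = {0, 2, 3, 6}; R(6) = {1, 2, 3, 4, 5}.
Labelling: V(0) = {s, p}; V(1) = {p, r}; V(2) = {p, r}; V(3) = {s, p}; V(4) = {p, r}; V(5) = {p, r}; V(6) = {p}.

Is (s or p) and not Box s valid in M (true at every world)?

Yes

Let φ = (s or p) and not Box s. Evaluate φ at each world:
  0 (successors {1, 4, 5}): φ is true.
  1 (successors {0, 1, 2, 4, 6}): φ is true.
  2 (successors {1, 2, 3, 4, 5, 6}): φ is true.
  3 (successors {2, 5, 6}): φ is true.
  4 (successors {0, 1, 2, 4, 6}): φ is true.
  5 (successors {0, 2, 3, 6}): φ is true.
  6 (successors {1, 2, 3, 4, 5}): φ is true.
For instance, at 3:
  At 3: s or p is true, not Box s is true, so (s or p) and not Box s is true.
    At 3: Box s is false, so not Box s is true.
      At 3: Box s requires s at every successor {2, 5, 6}.
        s fails at 2, so Box s is false at 3.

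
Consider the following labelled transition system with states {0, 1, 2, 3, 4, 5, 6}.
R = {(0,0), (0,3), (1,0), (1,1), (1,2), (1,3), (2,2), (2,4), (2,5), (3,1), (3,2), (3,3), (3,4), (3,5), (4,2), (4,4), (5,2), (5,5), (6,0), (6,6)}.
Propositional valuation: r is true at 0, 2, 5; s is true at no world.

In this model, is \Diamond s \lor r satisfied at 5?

Yes

At 5: \Diamond s is false, r is true, so \Diamond s \lor r is true.
  At 5: \Diamond s requires s at some successor in {2, 5}.
    At 2: s is false.
    At 5: s is false.
  So \Diamond s is false at 5.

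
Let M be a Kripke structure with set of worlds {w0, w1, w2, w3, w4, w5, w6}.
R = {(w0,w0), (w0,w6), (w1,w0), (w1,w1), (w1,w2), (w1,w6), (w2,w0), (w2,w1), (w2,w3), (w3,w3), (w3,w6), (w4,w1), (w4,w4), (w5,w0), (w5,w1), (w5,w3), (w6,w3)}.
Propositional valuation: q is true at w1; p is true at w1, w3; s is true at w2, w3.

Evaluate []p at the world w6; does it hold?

At w6: []p requires p at every successor {w3}.
  At w3: p is true.
So []p is true at w6.

Yes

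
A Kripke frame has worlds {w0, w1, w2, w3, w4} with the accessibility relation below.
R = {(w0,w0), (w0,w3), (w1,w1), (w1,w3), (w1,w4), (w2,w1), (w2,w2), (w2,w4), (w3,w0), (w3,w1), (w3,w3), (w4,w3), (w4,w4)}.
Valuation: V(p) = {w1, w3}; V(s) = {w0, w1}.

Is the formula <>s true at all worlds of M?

Let φ = <>s. Evaluate φ at each world:
  w0 (successors {w0, w3}): φ is true.
  w1 (successors {w1, w3, w4}): φ is true.
  w2 (successors {w1, w2, w4}): φ is true.
  w3 (successors {w0, w1, w3}): φ is true.
  w4 (successors {w3, w4}): φ is false.
Detail at w4 (counterexample):
  At w4: <>s requires s at some successor in {w3, w4}.
    At w3: s is false.
    At w4: s is false.
  So <>s is false at w4.

No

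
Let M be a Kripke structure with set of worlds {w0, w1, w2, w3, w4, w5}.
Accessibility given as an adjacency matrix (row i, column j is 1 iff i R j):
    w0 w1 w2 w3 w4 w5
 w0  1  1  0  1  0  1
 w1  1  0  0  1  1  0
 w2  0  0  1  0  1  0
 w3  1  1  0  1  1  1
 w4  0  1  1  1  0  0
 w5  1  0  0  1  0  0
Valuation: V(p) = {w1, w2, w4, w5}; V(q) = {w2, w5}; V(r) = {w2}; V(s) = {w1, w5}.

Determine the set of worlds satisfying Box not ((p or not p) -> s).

w1, w2, w5

Recall that Box ψ holds at a world iff ψ holds at every accessible world, and Dia ψ holds iff ψ holds at some accessible world.
Let φ = Box not ((p or not p) -> s). Evaluate φ at each world:
  w0 (successors {w0, w1, w3, w5}): φ is false.
  w1 (successors {w0, w3, w4}): φ is true.
  w2 (successors {w2, w4}): φ is true.
  w3 (successors {w0, w1, w3, w4, w5}): φ is false.
  w4 (successors {w1, w2, w3}): φ is false.
  w5 (successors {w0, w3}): φ is true.
For instance, at w0:
  At w0: Box not ((p or not p) -> s) requires not ((p or not p) -> s) at every successor {w0, w1, w3, w5}.
    not ((p or not p) -> s) fails at w1, so Box not ((p or not p) -> s) is false at w0.
Satisfying worlds: {w1, w2, w5}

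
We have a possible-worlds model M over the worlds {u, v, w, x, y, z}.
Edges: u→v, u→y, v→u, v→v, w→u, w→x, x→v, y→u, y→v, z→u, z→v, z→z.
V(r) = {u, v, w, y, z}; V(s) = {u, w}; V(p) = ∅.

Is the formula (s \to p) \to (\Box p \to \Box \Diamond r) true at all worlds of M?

Yes

Let φ = (s \to p) \to (\Box p \to \Box \Diamond r). Evaluate φ at each world:
  u (successors {v, y}): φ is true.
  v (successors {u, v}): φ is true.
  w (successors {u, x}): φ is true.
  x (successors {v}): φ is true.
  y (successors {u, v}): φ is true.
  z (successors {u, v, z}): φ is true.
For instance, at w:
  At w: s \to p is false, \Box p \to \Box \Diamond r is true, so (s \to p) \to (\Box p \to \Box \Diamond r) is true.
    At w: \Box p is false, \Box \Diamond r is true, so \Box p \to \Box \Diamond r is true.
      At w: \Box p requires p at every successor {u, x}.
        p fails at u, so \Box p is false at w.
      At w: \Box \Diamond r requires \Diamond r at every successor {u, x}.
        At u: \Diamond r is true.
        At x: \Diamond r is true.
      So \Box \Diamond r is true at w.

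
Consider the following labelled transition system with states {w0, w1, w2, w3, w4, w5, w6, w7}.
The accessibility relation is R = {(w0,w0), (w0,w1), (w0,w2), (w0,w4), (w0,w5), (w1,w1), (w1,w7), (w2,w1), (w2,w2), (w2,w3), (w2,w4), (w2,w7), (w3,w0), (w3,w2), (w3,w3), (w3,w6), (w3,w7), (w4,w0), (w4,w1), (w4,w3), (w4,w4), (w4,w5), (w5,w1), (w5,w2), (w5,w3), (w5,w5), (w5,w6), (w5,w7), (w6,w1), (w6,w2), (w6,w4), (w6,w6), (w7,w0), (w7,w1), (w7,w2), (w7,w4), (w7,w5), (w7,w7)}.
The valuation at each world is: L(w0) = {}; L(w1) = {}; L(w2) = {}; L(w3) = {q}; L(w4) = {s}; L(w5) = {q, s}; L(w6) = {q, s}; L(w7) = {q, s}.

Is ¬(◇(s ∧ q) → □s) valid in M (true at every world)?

Recall that □ψ holds at a world iff ψ holds at every accessible world, and ◇ψ holds iff ψ holds at some accessible world.
Let φ = ¬(◇(s ∧ q) → □s). Evaluate φ at each world:
  w0 (successors {w0, w1, w2, w4, w5}): φ is true.
  w1 (successors {w1, w7}): φ is true.
  w2 (successors {w1, w2, w3, w4, w7}): φ is true.
  w3 (successors {w0, w2, w3, w6, w7}): φ is true.
  w4 (successors {w0, w1, w3, w4, w5}): φ is true.
  w5 (successors {w1, w2, w3, w5, w6, w7}): φ is true.
  w6 (successors {w1, w2, w4, w6}): φ is true.
  w7 (successors {w0, w1, w2, w4, w5, w7}): φ is true.
For instance, at w2:
  At w2: ◇(s ∧ q) → □s is false, so ¬(◇(s ∧ q) → □s) is true.
    At w2: ◇(s ∧ q) is true, □s is false, so ◇(s ∧ q) → □s is false.
      At w2: ◇(s ∧ q) requires s ∧ q at some successor in {w1, w2, w3, w4, w7}.
        s ∧ q holds at w7, so ◇(s ∧ q) is true at w2.
      At w2: □s requires s at every successor {w1, w2, w3, w4, w7}.
        s fails at w1, so □s is false at w2.

Yes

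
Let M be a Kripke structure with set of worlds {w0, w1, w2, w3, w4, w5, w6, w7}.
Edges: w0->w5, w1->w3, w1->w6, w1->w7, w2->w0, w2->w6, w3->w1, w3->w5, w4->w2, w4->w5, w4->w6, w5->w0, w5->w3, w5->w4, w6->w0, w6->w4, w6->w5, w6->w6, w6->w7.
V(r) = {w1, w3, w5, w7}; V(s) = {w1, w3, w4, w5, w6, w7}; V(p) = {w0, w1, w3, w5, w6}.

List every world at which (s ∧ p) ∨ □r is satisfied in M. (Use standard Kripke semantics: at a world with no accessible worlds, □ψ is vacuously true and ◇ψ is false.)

w0, w1, w3, w5, w6, w7

Let φ = (s ∧ p) ∨ □r. Evaluate φ at each world:
  w0 (successors {w5}): φ is true.
  w1 (successors {w3, w6, w7}): φ is true.
  w2 (successors {w0, w6}): φ is false.
  w3 (successors {w1, w5}): φ is true.
  w4 (successors {w2, w5, w6}): φ is false.
  w5 (successors {w0, w3, w4}): φ is true.
  w6 (successors {w0, w4, w5, w6, w7}): φ is true.
  w7 (successors ∅): φ is true.
For instance, at w5:
  At w5: s ∧ p is true, □r is false, so (s ∧ p) ∨ □r is true.
    At w5: □r requires r at every successor {w0, w3, w4}.
      r fails at w0, so □r is false at w5.
Satisfying worlds: {w0, w1, w3, w5, w6, w7}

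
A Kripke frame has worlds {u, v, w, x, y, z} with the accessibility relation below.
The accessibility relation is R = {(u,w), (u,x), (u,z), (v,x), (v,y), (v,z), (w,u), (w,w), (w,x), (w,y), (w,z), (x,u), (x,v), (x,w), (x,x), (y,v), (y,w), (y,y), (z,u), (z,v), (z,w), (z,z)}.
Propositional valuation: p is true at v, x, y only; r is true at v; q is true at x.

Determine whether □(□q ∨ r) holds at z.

No

At z: □(□q ∨ r) requires □q ∨ r at every successor {u, v, w, z}.
  □q ∨ r fails at u, so □(□q ∨ r) is false at z.
    At u: □q is false, r is false, so □q ∨ r is false.
      At u: □q requires q at every successor {w, x, z}.
        q fails at w, so □q is false at u.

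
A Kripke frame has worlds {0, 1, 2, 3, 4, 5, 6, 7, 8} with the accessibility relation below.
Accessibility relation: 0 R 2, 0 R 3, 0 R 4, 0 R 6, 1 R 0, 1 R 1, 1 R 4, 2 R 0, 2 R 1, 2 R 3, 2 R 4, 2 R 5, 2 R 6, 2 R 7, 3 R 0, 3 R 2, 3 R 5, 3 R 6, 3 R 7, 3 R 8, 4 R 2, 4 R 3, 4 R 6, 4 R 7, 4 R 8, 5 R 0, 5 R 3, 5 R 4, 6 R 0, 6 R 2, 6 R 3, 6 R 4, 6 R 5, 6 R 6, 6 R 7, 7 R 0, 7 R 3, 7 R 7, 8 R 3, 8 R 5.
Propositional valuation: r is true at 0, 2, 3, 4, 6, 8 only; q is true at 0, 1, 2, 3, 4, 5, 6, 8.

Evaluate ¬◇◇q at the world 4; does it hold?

No

At 4: ◇◇q is true, so ¬◇◇q is false.
  At 4: ◇◇q requires ◇q at some successor in {2, 3, 6, 7, 8}.
    ◇q holds at 2, so ◇◇q is true at 4.
      At 2: ◇q requires q at some successor in {0, 1, 3, 4, 5, 6, 7}.
        q holds at 0, so ◇q is true at 2.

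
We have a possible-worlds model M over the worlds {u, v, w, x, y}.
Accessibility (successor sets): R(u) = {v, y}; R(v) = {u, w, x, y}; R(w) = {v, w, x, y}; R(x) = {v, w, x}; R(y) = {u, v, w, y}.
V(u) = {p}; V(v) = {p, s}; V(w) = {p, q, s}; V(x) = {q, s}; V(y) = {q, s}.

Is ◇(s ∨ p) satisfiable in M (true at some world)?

Yes

Let φ = ◇(s ∨ p). Evaluate φ at each world:
  u (successors {v, y}): φ is true.
  v (successors {u, w, x, y}): φ is true.
  w (successors {v, w, x, y}): φ is true.
  x (successors {v, w, x}): φ is true.
  y (successors {u, v, w, y}): φ is true.
Detail at u (witness):
  At u: ◇(s ∨ p) requires s ∨ p at some successor in {v, y}.
    s ∨ p holds at v, so ◇(s ∨ p) is true at u.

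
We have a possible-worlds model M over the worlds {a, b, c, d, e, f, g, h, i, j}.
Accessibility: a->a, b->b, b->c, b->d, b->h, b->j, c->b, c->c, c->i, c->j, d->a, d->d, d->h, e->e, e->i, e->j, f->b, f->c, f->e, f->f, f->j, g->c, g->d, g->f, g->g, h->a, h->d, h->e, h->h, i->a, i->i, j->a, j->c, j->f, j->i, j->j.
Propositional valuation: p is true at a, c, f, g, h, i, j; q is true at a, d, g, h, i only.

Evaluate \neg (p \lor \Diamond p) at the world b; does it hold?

At b: p \lor \Diamond p is true, so \neg (p \lor \Diamond p) is false.
  At b: p is false, \Diamond p is true, so p \lor \Diamond p is true.
    At b: \Diamond p requires p at some successor in {b, c, d, h, j}.
      p holds at c, so \Diamond p is true at b.

No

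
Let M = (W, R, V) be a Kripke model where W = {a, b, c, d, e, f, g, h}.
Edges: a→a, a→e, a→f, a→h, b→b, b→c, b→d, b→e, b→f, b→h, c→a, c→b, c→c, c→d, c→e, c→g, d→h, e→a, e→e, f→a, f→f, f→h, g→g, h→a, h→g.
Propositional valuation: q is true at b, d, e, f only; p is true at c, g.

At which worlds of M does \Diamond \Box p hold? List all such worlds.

Recall that \Box ψ holds at a world iff ψ holds at every accessible world, and \Diamond ψ holds iff ψ holds at some accessible world.
Let φ = \Diamond \Box p. Evaluate φ at each world:
  a (successors {a, e, f, h}): φ is false.
  b (successors {b, c, d, e, f, h}): φ is false.
  c (successors {a, b, c, d, e, g}): φ is true.
  d (successors {h}): φ is false.
  e (successors {a, e}): φ is false.
  f (successors {a, f, h}): φ is false.
  g (successors {g}): φ is true.
  h (successors {a, g}): φ is true.
For instance, at e:
  At e: \Diamond \Box p requires \Box p at some successor in {a, e}.
    At a: \Box p is false.
    At e: \Box p is false.
  So \Diamond \Box p is false at e.
Satisfying worlds: {c, g, h}

c, g, h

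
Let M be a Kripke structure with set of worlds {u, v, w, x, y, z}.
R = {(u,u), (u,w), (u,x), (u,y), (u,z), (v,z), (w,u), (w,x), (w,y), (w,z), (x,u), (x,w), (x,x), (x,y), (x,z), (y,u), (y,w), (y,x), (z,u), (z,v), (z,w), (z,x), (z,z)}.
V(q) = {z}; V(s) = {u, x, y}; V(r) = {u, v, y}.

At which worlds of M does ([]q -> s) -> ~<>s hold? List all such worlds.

Let φ = ([]q -> s) -> ~<>s. Evaluate φ at each world:
  u (successors {u, w, x, y, z}): φ is false.
  v (successors {z}): φ is true.
  w (successors {u, x, y, z}): φ is false.
  x (successors {u, w, x, y, z}): φ is false.
  y (successors {u, w, x}): φ is false.
  z (successors {u, v, w, x, z}): φ is false.
For instance, at u:
  At u: []q -> s is true, ~<>s is false, so ([]q -> s) -> ~<>s is false.
    At u: []q is false, s is true, so []q -> s is true.
      At u: []q requires q at every successor {u, w, x, y, z}.
        q fails at u, so []q is false at u.
    At u: <>s is true, so ~<>s is false.
      At u: <>s requires s at some successor in {u, w, x, y, z}.
        s holds at u, so <>s is true at u.
Satisfying worlds: {v}

v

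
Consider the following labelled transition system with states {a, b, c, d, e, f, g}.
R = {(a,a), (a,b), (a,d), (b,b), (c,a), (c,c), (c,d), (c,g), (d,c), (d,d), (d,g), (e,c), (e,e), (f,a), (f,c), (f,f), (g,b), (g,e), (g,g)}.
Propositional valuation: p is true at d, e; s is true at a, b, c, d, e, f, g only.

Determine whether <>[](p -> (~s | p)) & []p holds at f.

No

At f: <>[](p -> (~s | p)) is true, []p is false, so <>[](p -> (~s | p)) & []p is false.
  At f: <>[](p -> (~s | p)) requires [](p -> (~s | p)) at some successor in {a, c, f}.
    [](p -> (~s | p)) holds at a, so <>[](p -> (~s | p)) is true at f.
      At a: [](p -> (~s | p)) requires p -> (~s | p) at every successor {a, b, d}.
        At a: p -> (~s | p) is true.
        At b: p -> (~s | p) is true.
        At d: p -> (~s | p) is true.
      So [](p -> (~s | p)) is true at a.
  At f: []p requires p at every successor {a, c, f}.
    p fails at a, so []p is false at f.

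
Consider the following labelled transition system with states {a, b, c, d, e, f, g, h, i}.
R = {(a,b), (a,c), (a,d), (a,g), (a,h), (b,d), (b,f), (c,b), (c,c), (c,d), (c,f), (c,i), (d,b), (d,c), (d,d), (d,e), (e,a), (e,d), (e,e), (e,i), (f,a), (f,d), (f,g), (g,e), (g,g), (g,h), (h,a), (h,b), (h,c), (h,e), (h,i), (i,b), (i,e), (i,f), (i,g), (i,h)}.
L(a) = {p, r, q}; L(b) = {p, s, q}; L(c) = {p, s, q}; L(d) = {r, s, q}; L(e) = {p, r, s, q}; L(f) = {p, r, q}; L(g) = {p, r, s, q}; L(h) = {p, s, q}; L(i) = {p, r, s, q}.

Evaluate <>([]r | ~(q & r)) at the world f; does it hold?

At f: <>([]r | ~(q & r)) requires []r | ~(q & r) at some successor in {a, d, g}.
  At a: []r | ~(q & r) is false.
  At d: []r | ~(q & r) is false.
  At g: []r | ~(q & r) is false.
So <>([]r | ~(q & r)) is false at f.

No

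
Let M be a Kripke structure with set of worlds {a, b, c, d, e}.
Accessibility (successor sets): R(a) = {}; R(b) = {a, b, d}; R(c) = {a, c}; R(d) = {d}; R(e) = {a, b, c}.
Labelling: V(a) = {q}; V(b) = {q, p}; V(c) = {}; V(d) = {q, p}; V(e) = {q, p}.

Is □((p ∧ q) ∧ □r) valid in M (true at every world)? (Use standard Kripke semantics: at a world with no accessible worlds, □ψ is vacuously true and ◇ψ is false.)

No

Let φ = □((p ∧ q) ∧ □r). Evaluate φ at each world:
  a (successors ∅): φ is true.
  b (successors {a, b, d}): φ is false.
  c (successors {a, c}): φ is false.
  d (successors {d}): φ is false.
  e (successors {a, b, c}): φ is false.
Detail at b (counterexample):
  At b: □((p ∧ q) ∧ □r) requires (p ∧ q) ∧ □r at every successor {a, b, d}.
    (p ∧ q) ∧ □r fails at a, so □((p ∧ q) ∧ □r) is false at b.
      At a: p ∧ q is false, □r is true, so (p ∧ q) ∧ □r is false.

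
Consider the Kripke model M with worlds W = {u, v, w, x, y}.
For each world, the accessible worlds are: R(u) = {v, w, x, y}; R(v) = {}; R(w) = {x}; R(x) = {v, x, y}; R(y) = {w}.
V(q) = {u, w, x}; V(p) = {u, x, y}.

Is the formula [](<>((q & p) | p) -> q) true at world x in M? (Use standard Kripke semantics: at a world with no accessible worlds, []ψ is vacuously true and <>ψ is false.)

Yes

At x: [](<>((q & p) | p) -> q) requires <>((q & p) | p) -> q at every successor {v, x, y}.
    At v: <>((q & p) | p) is false, q is false, so <>((q & p) | p) -> q is true.
      At v: no accessible worlds, so <>((q & p) | p) is false.
    At x: <>((q & p) | p) is true, q is true, so <>((q & p) | p) -> q is true.
      At x: <>((q & p) | p) requires (q & p) | p at some successor in {v, x, y}.
        (q & p) | p holds at x, so <>((q & p) | p) is true at x.
    At y: <>((q & p) | p) is false, q is false, so <>((q & p) | p) -> q is true.
      At y: <>((q & p) | p) requires (q & p) | p at some successor in {w}.
        At w: (q & p) | p is false.
      So <>((q & p) | p) is false at y.
So [](<>((q & p) | p) -> q) is true at x.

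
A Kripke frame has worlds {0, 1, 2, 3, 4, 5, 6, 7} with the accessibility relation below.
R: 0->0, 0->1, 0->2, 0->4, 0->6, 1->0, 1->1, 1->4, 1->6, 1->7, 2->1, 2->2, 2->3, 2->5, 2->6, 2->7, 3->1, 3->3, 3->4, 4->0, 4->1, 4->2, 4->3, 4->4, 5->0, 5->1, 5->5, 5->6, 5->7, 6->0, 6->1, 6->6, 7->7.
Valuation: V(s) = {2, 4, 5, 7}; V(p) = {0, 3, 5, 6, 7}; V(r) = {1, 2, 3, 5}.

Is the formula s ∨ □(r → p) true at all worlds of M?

No

Let φ = s ∨ □(r → p). Evaluate φ at each world:
  0 (successors {0, 1, 2, 4, 6}): φ is false.
  1 (successors {0, 1, 4, 6, 7}): φ is false.
  2 (successors {1, 2, 3, 5, 6, 7}): φ is true.
  3 (successors {1, 3, 4}): φ is false.
  4 (successors {0, 1, 2, 3, 4}): φ is true.
  5 (successors {0, 1, 5, 6, 7}): φ is true.
  6 (successors {0, 1, 6}): φ is false.
  7 (successors {7}): φ is true.
Detail at 0 (counterexample):
  At 0: s is false, □(r → p) is false, so s ∨ □(r → p) is false.
    At 0: □(r → p) requires r → p at every successor {0, 1, 2, 4, 6}.
      r → p fails at 1, so □(r → p) is false at 0.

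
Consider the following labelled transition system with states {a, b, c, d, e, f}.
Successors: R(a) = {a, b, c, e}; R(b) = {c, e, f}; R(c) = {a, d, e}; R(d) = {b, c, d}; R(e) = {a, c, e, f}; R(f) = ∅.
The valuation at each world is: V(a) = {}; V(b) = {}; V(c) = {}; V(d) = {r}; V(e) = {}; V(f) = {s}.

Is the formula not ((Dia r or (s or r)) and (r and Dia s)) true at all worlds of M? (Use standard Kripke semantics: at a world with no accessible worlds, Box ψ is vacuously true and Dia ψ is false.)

Yes

Recall that Dia ψ holds at a world iff ψ holds at some accessible world.
Let φ = not ((Dia r or (s or r)) and (r and Dia s)). Evaluate φ at each world:
  a (successors {a, b, c, e}): φ is true.
  b (successors {c, e, f}): φ is true.
  c (successors {a, d, e}): φ is true.
  d (successors {b, c, d}): φ is true.
  e (successors {a, c, e, f}): φ is true.
  f (successors ∅): φ is true.
For instance, at a:
  At a: (Dia r or (s or r)) and (r and Dia s) is false, so not ((Dia r or (s or r)) and (r and Dia s)) is true.
    At a: Dia r or (s or r) is false, r and Dia s is false, so (Dia r or (s or r)) and (r and Dia s) is false.
      At a: Dia r is false, s or r is false, so Dia r or (s or r) is false.
      At a: r is false, Dia s is false, so r and Dia s is false.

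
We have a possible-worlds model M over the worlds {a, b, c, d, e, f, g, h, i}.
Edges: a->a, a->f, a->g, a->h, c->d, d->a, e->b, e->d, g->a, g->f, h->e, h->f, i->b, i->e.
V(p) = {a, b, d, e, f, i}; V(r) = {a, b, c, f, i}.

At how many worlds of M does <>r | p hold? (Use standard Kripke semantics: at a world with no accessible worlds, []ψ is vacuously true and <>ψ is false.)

8

Let φ = <>r | p. Evaluate φ at each world:
  a (successors {a, f, g, h}): φ is true.
  b (successors ∅): φ is true.
  c (successors {d}): φ is false.
  d (successors {a}): φ is true.
  e (successors {b, d}): φ is true.
  f (successors ∅): φ is true.
  g (successors {a, f}): φ is true.
  h (successors {e, f}): φ is true.
  i (successors {b, e}): φ is true.
For instance, at d:
  At d: <>r is true, p is true, so <>r | p is true.
    At d: <>r requires r at some successor in {a}.
      r holds at a, so <>r is true at d.
Satisfying worlds: {a, b, d, e, f, g, h, i}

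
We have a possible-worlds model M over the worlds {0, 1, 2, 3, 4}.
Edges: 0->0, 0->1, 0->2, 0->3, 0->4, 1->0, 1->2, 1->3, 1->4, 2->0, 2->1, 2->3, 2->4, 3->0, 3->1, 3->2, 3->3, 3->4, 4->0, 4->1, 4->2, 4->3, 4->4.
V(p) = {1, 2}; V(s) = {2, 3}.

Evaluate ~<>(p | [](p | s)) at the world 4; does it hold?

Recall that []ψ holds at a world iff ψ holds at every accessible world, and <>ψ holds iff ψ holds at some accessible world.
At 4: <>(p | [](p | s)) is true, so ~<>(p | [](p | s)) is false.
  At 4: <>(p | [](p | s)) requires p | [](p | s) at some successor in {0, 1, 2, 3, 4}.
    p | [](p | s) holds at 1, so <>(p | [](p | s)) is true at 4.
      At 1: p is true, [](p | s) is false, so p | [](p | s) is true.

No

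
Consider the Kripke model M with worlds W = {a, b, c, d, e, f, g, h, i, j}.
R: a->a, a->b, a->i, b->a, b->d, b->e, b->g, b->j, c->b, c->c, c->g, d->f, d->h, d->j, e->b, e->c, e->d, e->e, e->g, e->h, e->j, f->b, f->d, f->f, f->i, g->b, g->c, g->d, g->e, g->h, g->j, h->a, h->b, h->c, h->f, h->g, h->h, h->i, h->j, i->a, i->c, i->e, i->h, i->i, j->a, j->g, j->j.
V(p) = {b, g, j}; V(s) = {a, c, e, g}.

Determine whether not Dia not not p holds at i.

At i: Dia not not p is false, so not Dia not not p is true.
  At i: Dia not not p requires not not p at some successor in {a, c, e, h, i}.
    At a: not not p is false.
    At c: not not p is false.
    At e: not not p is false.
    At h: not not p is false.
    At i: not not p is false.
  So Dia not not p is false at i.

Yes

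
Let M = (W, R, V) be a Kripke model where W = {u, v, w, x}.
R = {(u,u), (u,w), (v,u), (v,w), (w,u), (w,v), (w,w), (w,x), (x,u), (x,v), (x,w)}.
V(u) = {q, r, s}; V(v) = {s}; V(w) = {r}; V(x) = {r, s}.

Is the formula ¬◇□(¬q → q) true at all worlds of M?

Yes

Let φ = ¬◇□(¬q → q). Evaluate φ at each world:
  u (successors {u, w}): φ is true.
  v (successors {u, w}): φ is true.
  w (successors {u, v, w, x}): φ is true.
  x (successors {u, v, w}): φ is true.
For instance, at x:
  At x: ◇□(¬q → q) is false, so ¬◇□(¬q → q) is true.
    At x: ◇□(¬q → q) requires □(¬q → q) at some successor in {u, v, w}.
      At u: □(¬q → q) is false.
      At v: □(¬q → q) is false.
      At w: □(¬q → q) is false.
    So ◇□(¬q → q) is false at x.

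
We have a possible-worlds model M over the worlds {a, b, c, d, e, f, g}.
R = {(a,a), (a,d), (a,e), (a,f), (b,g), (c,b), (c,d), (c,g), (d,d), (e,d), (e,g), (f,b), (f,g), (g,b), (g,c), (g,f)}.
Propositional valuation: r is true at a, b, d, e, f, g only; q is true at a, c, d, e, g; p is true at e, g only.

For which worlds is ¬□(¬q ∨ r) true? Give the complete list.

g

Let φ = ¬□(¬q ∨ r). Evaluate φ at each world:
  a (successors {a, d, e, f}): φ is false.
  b (successors {g}): φ is false.
  c (successors {b, d, g}): φ is false.
  d (successors {d}): φ is false.
  e (successors {d, g}): φ is false.
  f (successors {b, g}): φ is false.
  g (successors {b, c, f}): φ is true.
For instance, at f:
  At f: □(¬q ∨ r) is true, so ¬□(¬q ∨ r) is false.
    At f: □(¬q ∨ r) requires ¬q ∨ r at every successor {b, g}.
      At b: ¬q ∨ r is true.
      At g: ¬q ∨ r is true.
    So □(¬q ∨ r) is true at f.
Satisfying worlds: {g}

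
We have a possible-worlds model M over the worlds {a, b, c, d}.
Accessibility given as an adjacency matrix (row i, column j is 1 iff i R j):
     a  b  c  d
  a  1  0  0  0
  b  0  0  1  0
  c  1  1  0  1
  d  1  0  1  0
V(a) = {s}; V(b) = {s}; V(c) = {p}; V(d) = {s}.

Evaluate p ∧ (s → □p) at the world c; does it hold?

Recall that □ψ holds at a world iff ψ holds at every accessible world, and ◇ψ holds iff ψ holds at some accessible world.
At c: p is true, s → □p is true, so p ∧ (s → □p) is true.
  At c: s is false, □p is false, so s → □p is true.
    At c: □p requires p at every successor {a, b, d}.
      p fails at a, so □p is false at c.

Yes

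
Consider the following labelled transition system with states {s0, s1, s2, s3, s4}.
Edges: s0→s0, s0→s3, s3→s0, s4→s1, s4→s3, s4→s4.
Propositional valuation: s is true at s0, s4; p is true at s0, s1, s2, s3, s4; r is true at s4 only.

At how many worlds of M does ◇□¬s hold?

Let φ = ◇□¬s. Evaluate φ at each world:
  s0 (successors {s0, s3}): φ is false.
  s1 (successors ∅): φ is false.
  s2 (successors ∅): φ is false.
  s3 (successors {s0}): φ is false.
  s4 (successors {s1, s3, s4}): φ is true.
For instance, at s0:
  At s0: ◇□¬s requires □¬s at some successor in {s0, s3}.
    At s0: □¬s is false.
    At s3: □¬s is false.
  So ◇□¬s is false at s0.
Satisfying worlds: {s4}

1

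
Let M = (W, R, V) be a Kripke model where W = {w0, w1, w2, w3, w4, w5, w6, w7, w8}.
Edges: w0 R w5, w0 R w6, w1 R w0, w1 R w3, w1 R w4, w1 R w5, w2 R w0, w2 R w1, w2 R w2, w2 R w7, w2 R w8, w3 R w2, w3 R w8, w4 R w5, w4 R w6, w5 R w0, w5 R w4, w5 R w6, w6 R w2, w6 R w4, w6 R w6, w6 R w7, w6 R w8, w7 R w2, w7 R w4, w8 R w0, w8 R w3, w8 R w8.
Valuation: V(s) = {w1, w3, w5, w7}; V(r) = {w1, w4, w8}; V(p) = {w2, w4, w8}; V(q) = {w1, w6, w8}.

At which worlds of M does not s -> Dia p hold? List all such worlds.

Let φ = not s -> Dia p. Evaluate φ at each world:
  w0 (successors {w5, w6}): φ is false.
  w1 (successors {w0, w3, w4, w5}): φ is true.
  w2 (successors {w0, w1, w2, w7, w8}): φ is true.
  w3 (successors {w2, w8}): φ is true.
  w4 (successors {w5, w6}): φ is false.
  w5 (successors {w0, w4, w6}): φ is true.
  w6 (successors {w2, w4, w6, w7, w8}): φ is true.
  w7 (successors {w2, w4}): φ is true.
  w8 (successors {w0, w3, w8}): φ is true.
For instance, at w1:
  At w1: not s is false, Dia p is true, so not s -> Dia p is true.
    At w1: Dia p requires p at some successor in {w0, w3, w4, w5}.
      p holds at w4, so Dia p is true at w1.
Satisfying worlds: {w1, w2, w3, w5, w6, w7, w8}

w1, w2, w3, w5, w6, w7, w8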